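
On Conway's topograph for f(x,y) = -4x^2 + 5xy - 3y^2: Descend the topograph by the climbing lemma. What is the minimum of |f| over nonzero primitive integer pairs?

translate: b→3 (≡-5 mod 8), so (4,-5,3)→(4,3,2)
flip: (4,3,2)→(2,-3,4)
translate: b→1 (≡-3 mod 4), so (2,-3,4)→(2,1,3)
reduced (well bottom): (2,1,3) with a≤c, −a<b≤a
well minimum |f| = |-2| = 2 (negative-definite)

2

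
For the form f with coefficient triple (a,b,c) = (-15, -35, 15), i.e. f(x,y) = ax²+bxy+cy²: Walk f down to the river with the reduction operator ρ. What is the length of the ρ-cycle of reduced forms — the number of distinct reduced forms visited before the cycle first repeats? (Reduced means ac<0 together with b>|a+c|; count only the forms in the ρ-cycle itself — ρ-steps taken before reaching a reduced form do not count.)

D = 2125, ⌊√D⌋ = 46
descent: ρ → (15,35,-15)  [lands on river]
river: ρ → (-15,25,25)
river: ρ → (25,25,-15)
river: ρ → (-15,35,15)
river: ρ → (15,25,-25)
river: ρ → (-25,25,15)
ρ-cycle length = 6 (tail of 1 descent step not counted)

6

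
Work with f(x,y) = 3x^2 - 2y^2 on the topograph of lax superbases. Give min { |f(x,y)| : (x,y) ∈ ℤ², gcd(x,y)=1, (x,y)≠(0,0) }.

descent: ρ → (-2,4,1)  [lands on river]
river: ρ → (1,4,-2)
closes: descent 1, river 2
min |a| on river = 1

1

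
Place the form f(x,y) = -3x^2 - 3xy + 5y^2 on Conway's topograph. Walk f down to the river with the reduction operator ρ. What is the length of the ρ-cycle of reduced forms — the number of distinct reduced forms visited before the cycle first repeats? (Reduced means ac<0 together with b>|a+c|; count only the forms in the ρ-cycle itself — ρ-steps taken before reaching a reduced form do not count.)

D = 69, ⌊√D⌋ = 8
descent: ρ → (5,3,-3)  [lands on river]
river: ρ → (-3,3,5)
river: ρ → (5,7,-1)
river: ρ → (-1,7,5)
ρ-cycle length = 4 (tail of 1 descent step not counted)

4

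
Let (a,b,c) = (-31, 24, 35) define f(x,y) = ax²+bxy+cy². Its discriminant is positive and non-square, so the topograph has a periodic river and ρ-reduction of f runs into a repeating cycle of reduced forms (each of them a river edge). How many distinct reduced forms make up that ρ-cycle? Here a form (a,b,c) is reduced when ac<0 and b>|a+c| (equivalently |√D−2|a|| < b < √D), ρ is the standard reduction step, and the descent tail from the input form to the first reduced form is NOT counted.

D = 4916, ⌊√D⌋ = 70
river: ρ → (35,46,-20)
river: ρ → (-20,34,47)
river: ρ → (47,60,-7)
river: ρ → (-7,66,20)
river: ρ → (20,54,-25)
river: ρ → (-25,46,28)
river: ρ → (28,66,-5)
river: ρ → (-5,64,41)
river: ρ → (41,18,-28)
river: ρ → (-28,38,31)
river: ρ → (31,24,-35)
river: ρ → (-35,46,20)
river: ρ → (20,34,-47)
river: ρ → (-47,60,7)
river: ρ → (7,66,-20)
river: ρ → (-20,54,25)
river: ρ → (25,46,-28)
river: ρ → (-28,66,5)
river: ρ → (5,64,-41)
river: ρ → (-41,18,28)
river: ρ → (28,38,-31)
river: ρ → (-31,24,35)
ρ-cycle length = 22 (tail of 0 descent steps not counted)

22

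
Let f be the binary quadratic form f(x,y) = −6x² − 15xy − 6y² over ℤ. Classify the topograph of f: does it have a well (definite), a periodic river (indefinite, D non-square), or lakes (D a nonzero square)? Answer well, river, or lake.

D = b²−4ac = (-15)² − 4·(-6)·(-6) = 81
D = 9² is a perfect square ⇒ form factors over ℤ ⇒ lakes

lake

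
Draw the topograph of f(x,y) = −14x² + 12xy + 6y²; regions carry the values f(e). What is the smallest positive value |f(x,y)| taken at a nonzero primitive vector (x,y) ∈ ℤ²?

river: ρ → (6,12,-14)
river: ρ → (-14,16,4)
river: ρ → (4,16,-14)
river: ρ → (-14,12,6)
closes: descent 0, river 4
min |a| on river = 4

4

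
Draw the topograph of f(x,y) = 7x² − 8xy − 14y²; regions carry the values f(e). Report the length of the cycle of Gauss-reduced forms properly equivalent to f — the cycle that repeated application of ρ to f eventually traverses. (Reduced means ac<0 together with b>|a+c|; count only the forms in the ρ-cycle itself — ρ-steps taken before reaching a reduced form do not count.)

D = 456, ⌊√D⌋ = 21
descent: ρ → (-14,8,7)  [lands on river]
river: ρ → (7,20,-2)
river: ρ → (-2,20,7)
river: ρ → (7,8,-14)
river: ρ → (-14,20,1)
river: ρ → (1,20,-14)
ρ-cycle length = 6 (tail of 1 descent step not counted)

6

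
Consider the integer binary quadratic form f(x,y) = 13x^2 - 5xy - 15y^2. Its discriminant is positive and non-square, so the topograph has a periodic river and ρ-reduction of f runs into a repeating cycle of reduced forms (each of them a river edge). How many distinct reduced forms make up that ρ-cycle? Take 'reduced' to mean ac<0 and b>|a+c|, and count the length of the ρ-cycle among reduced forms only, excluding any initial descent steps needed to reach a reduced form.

D = 805, ⌊√D⌋ = 28
descent: ρ → (-15,5,13)  [lands on river]
river: ρ → (13,21,-7)
river: ρ → (-7,21,13)
river: ρ → (13,5,-15)
river: ρ → (-15,25,3)
river: ρ → (3,23,-23)
river: ρ → (-23,23,3)
river: ρ → (3,25,-15)
ρ-cycle length = 8 (tail of 1 descent step not counted)

8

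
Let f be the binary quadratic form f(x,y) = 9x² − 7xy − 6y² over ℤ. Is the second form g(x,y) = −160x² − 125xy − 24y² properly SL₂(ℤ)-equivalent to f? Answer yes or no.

D₁ = 265, D₂ = 265
river cycle of f (length 22): (-6, 7, 9), (9, 11, -4), (-4, 13, 6), (6, 11, -6), (-6, 13, 4), (4, 11, -9), (-9, 7, 6), (6, 5, -10), (-10, 15, 1), (1, 15, -10), … (12 more)
river cycle of g (length 22): (-1, 15, 10), (10, 5, -6), (-6, 7, 9), (9, 11, -4), (-4, 13, 6), (6, 11, -6), (-6, 13, 4), (4, 11, -9), (-9, 7, 6), (6, 5, -10), … (12 more)
cycles coincide ⇒ equivalent

yes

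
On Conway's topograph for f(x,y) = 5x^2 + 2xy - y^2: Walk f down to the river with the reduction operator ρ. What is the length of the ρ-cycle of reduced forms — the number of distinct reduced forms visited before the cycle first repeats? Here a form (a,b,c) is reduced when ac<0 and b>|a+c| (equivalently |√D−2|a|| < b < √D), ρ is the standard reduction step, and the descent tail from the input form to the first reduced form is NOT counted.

D = 24, ⌊√D⌋ = 4
descent: ρ → (-1,4,2)  [lands on river]
river: ρ → (2,4,-1)
ρ-cycle length = 2 (tail of 1 descent step not counted)

2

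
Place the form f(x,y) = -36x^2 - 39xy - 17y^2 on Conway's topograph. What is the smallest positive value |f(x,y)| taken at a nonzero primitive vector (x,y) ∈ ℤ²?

translate: b→-33 (≡39 mod 72), so (36,39,17)→(36,-33,14)
flip: (36,-33,14)→(14,33,36)
translate: b→5 (≡33 mod 28), so (14,33,36)→(14,5,17)
reduced (well bottom): (14,5,17) with a≤c, −a<b≤a
well minimum |f| = |-14| = 14 (negative-definite)

14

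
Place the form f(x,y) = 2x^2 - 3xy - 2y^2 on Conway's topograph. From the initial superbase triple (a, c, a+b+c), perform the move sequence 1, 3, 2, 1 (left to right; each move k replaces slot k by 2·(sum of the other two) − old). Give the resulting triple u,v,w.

start (2,-2,-3) = (f(1,0),f(0,1),f(1,1))
replace slot 1: 2·((-2)+(-3)) − 2 = -12 → (-12,-2,-3)
replace slot 3: 2·((-12)+(-2)) − (-3) = -25 → (-12,-2,-25)
replace slot 2: 2·((-12)+(-25)) − (-2) = -72 → (-12,-72,-25)
replace slot 1: 2·((-72)+(-25)) − (-12) = -182 → (-182,-72,-25)

-182,-72,-25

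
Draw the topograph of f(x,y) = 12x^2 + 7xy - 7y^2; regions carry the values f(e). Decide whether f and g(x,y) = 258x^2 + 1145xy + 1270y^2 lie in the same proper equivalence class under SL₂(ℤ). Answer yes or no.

D₁ = 385, D₂ = 385
river cycle of f (length 10): (-7, 7, 12), (12, 17, -2), (-2, 19, 3), (3, 17, -8), (-8, 15, 5), (5, 15, -8), (-8, 17, 3), (3, 19, -2), (-2, 17, 12), (12, 7, -7)
river cycle of g (length 10): (12, 7, -7), (-7, 7, 12), (12, 17, -2), (-2, 19, 3), (3, 17, -8), (-8, 15, 5), (5, 15, -8), (-8, 17, 3), (3, 19, -2), (-2, 17, 12)
cycles coincide ⇒ equivalent

yes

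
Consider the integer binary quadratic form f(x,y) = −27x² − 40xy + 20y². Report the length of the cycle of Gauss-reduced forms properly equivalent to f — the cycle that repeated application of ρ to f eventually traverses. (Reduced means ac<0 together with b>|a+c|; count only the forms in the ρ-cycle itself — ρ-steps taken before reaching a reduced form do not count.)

D = 3760, ⌊√D⌋ = 61
descent: ρ → (20,40,-27)  [lands on river]
river: ρ → (-27,14,33)
river: ρ → (33,52,-8)
river: ρ → (-8,60,5)
river: ρ → (5,60,-8)
river: ρ → (-8,52,33)
river: ρ → (33,14,-27)
river: ρ → (-27,40,20)
ρ-cycle length = 8 (tail of 1 descent step not counted)

8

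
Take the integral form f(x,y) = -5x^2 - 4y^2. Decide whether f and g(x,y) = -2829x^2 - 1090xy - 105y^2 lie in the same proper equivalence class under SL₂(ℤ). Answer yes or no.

D₁ = -80, D₂ = -80
f is negative-definite; reduce −f:
−f: flip: (5,0,4)→(4,0,5)
−f: reduced (well bottom): (4,0,5) with a≤c, −a<b≤a
flip sign back: reduced form of f is (-4,0,-5)
g is negative-definite; reduce −g:
−g: flip: (2829,1090,105)→(105,-1090,2829)
−g: translate: b→-40 (≡-1090 mod 210), so (105,-1090,2829)→(105,-40,4)
−g: flip: (105,-40,4)→(4,40,105)
−g: translate: b→0 (≡40 mod 8), so (4,40,105)→(4,0,5)
−g: reduced (well bottom): (4,0,5) with a≤c, −a<b≤a
flip sign back: reduced form of g is (-4,0,-5)
reduced forms (-4, 0, -5) vs (-4, 0, -5) ⇒ equivalent

yes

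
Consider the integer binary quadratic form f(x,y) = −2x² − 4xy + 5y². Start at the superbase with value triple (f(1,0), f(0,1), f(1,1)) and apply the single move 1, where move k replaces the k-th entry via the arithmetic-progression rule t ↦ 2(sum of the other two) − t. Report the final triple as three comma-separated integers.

start (-2,5,-1) = (f(1,0),f(0,1),f(1,1))
replace slot 1: 2·(5+(-1)) − (-2) = 10 → (10,5,-1)

10,5,-1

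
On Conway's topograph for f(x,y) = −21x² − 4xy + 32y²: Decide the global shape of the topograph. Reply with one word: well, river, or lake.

D = b²−4ac = (-4)² − 4·(-21)·32 = 2704
D = 52² is a perfect square ⇒ form factors over ℤ ⇒ lakes

lake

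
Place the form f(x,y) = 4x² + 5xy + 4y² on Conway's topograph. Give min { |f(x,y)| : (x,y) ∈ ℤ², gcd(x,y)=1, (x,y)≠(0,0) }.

translate: b→-3 (≡5 mod 8), so (4,5,4)→(4,-3,3)
flip: (4,-3,3)→(3,3,4)
reduced (well bottom): (3,3,4) with a≤c, −a<b≤a
well minimum = a = 3

3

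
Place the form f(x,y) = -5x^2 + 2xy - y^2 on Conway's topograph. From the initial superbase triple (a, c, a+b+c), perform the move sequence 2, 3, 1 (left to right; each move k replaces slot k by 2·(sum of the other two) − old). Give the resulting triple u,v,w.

start (-5,-1,-4) = (f(1,0),f(0,1),f(1,1))
replace slot 2: 2·((-5)+(-4)) − (-1) = -17 → (-5,-17,-4)
replace slot 3: 2·((-5)+(-17)) − (-4) = -40 → (-5,-17,-40)
replace slot 1: 2·((-17)+(-40)) − (-5) = -109 → (-109,-17,-40)

-109,-17,-40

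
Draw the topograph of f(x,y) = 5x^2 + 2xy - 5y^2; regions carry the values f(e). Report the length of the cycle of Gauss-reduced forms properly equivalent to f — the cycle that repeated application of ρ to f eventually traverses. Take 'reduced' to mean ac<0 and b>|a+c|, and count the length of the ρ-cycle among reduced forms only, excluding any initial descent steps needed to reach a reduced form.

D = 104, ⌊√D⌋ = 10
river: ρ → (-5,8,2)
river: ρ → (2,8,-5)
river: ρ → (-5,2,5)
river: ρ → (5,8,-2)
river: ρ → (-2,8,5)
river: ρ → (5,2,-5)
ρ-cycle length = 6 (tail of 0 descent steps not counted)

6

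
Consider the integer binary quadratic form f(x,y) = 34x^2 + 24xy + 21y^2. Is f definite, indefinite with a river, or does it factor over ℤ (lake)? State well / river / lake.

D = b²−4ac = 24² − 4·34·21 = -2280
D < 0 ⇒ definite ⇒ every region one sign ⇒ single well

well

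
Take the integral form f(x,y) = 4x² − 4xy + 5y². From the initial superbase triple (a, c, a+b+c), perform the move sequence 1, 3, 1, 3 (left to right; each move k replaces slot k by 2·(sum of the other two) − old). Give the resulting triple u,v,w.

start (4,5,5) = (f(1,0),f(0,1),f(1,1))
replace slot 1: 2·(5+5) − 4 = 16 → (16,5,5)
replace slot 3: 2·(16+5) − 5 = 37 → (16,5,37)
replace slot 1: 2·(5+37) − 16 = 68 → (68,5,37)
replace slot 3: 2·(68+5) − 37 = 109 → (68,5,109)

68,5,109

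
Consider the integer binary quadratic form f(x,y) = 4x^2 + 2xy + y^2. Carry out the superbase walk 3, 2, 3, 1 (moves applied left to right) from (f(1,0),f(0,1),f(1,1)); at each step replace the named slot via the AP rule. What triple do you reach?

start (4,1,7) = (f(1,0),f(0,1),f(1,1))
replace slot 3: 2·(4+1) − 7 = 3 → (4,1,3)
replace slot 2: 2·(4+3) − 1 = 13 → (4,13,3)
replace slot 3: 2·(4+13) − 3 = 31 → (4,13,31)
replace slot 1: 2·(13+31) − 4 = 84 → (84,13,31)

84,13,31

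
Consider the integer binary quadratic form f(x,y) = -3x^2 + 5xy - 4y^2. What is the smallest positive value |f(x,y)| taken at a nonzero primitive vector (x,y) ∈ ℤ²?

translate: b→1 (≡-5 mod 6), so (3,-5,4)→(3,1,2)
flip: (3,1,2)→(2,-1,3)
reduced (well bottom): (2,-1,3) with a≤c, −a<b≤a
well minimum |f| = |-2| = 2 (negative-definite)

2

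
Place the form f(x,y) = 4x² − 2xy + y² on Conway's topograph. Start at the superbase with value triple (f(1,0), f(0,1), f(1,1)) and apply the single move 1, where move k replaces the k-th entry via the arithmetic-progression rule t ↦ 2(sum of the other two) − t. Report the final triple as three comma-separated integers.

start (4,1,3) = (f(1,0),f(0,1),f(1,1))
replace slot 1: 2·(1+3) − 4 = 4 → (4,1,3)

4,1,3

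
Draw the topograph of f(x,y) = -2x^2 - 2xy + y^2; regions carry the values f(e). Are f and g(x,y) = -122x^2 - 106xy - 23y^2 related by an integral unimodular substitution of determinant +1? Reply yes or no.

D₁ = 12, D₂ = 12
river cycle of f (length 2): (1, 2, -2), (-2, 2, 1)
river cycle of g (length 2): (-2, 2, 1), (1, 2, -2)
cycles coincide ⇒ equivalent

yes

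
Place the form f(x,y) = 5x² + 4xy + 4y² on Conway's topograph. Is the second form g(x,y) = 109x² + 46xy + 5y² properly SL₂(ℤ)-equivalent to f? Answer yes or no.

D₁ = -64, D₂ = -64
f: flip: (5,4,4)→(4,-4,5)
f: translate: b→4 (≡-4 mod 8), so (4,-4,5)→(4,4,5)
f: reduced (well bottom): (4,4,5) with a≤c, −a<b≤a
g: flip: (109,46,5)→(5,-46,109)
g: translate: b→4 (≡-46 mod 10), so (5,-46,109)→(5,4,4)
g: flip: (5,4,4)→(4,-4,5)
g: translate: b→4 (≡-4 mod 8), so (4,-4,5)→(4,4,5)
g: reduced (well bottom): (4,4,5) with a≤c, −a<b≤a
reduced forms (4, 4, 5) vs (4, 4, 5) ⇒ equivalent

yes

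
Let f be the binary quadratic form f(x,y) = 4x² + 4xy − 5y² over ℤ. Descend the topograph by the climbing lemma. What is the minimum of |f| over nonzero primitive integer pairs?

river: ρ → (-5,6,3)
river: ρ → (3,6,-5)
river: ρ → (-5,4,4)
river: ρ → (4,4,-5)
closes: descent 0, river 4
min |a| on river = 3

3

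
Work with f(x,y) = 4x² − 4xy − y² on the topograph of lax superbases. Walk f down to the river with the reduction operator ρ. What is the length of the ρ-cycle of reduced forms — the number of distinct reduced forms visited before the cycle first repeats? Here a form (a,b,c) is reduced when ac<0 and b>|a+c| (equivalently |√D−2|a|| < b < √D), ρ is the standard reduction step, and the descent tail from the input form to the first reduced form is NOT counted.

D = 32, ⌊√D⌋ = 5
descent: ρ → (-1,4,4)  [lands on river]
river: ρ → (4,4,-1)
ρ-cycle length = 2 (tail of 1 descent step not counted)

2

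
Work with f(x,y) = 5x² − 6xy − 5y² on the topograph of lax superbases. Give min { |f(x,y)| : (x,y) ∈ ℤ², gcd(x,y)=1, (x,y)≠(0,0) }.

descent: ρ → (-5,6,5)  [lands on river]
river: ρ → (5,4,-6)
river: ρ → (-6,8,3)
river: ρ → (3,10,-3)
river: ρ → (-3,8,6)
river: ρ → (6,4,-5)
closes: descent 1, river 6
min |a| on river = 3

3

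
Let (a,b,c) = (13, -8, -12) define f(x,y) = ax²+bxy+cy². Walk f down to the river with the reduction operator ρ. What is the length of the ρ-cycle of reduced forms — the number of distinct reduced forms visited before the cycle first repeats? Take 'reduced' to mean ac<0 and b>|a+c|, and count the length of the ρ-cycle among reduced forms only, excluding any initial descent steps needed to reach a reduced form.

D = 688, ⌊√D⌋ = 26
descent: ρ → (-12,8,13)  [lands on river]
river: ρ → (13,18,-7)
river: ρ → (-7,24,4)
river: ρ → (4,24,-7)
river: ρ → (-7,18,13)
river: ρ → (13,8,-12)
river: ρ → (-12,16,9)
river: ρ → (9,20,-8)
river: ρ → (-8,12,17)
river: ρ → (17,22,-3)
river: ρ → (-3,26,1)
river: ρ → (1,26,-3)
river: ρ → (-3,22,17)
river: ρ → (17,12,-8)
river: ρ → (-8,20,9)
river: ρ → (9,16,-12)
ρ-cycle length = 16 (tail of 1 descent step not counted)

16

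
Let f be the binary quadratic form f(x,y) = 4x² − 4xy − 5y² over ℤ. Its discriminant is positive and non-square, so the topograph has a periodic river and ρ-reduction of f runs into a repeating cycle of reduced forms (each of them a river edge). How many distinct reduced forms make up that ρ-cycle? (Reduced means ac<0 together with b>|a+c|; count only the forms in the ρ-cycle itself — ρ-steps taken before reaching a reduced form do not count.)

D = 96, ⌊√D⌋ = 9
descent: ρ → (-5,4,4)  [lands on river]
river: ρ → (4,4,-5)
river: ρ → (-5,6,3)
river: ρ → (3,6,-5)
ρ-cycle length = 4 (tail of 1 descent step not counted)

4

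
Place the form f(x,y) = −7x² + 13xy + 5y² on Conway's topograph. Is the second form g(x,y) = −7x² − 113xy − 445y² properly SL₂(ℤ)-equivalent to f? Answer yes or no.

D₁ = 309, D₂ = 309
river cycle of f (length 6): (5, 17, -1), (-1, 17, 5), (5, 13, -7), (-7, 15, 3), (3, 15, -7), (-7, 13, 5)
river cycle of g (length 6): (-7, 13, 5), (5, 17, -1), (-1, 17, 5), (5, 13, -7), (-7, 15, 3), (3, 15, -7)
cycles coincide ⇒ equivalent

yes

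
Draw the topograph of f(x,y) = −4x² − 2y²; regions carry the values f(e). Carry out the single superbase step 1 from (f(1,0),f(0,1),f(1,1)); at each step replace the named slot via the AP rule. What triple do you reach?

start (-4,-2,-6) = (f(1,0),f(0,1),f(1,1))
replace slot 1: 2·((-2)+(-6)) − (-4) = -12 → (-12,-2,-6)

-12,-2,-6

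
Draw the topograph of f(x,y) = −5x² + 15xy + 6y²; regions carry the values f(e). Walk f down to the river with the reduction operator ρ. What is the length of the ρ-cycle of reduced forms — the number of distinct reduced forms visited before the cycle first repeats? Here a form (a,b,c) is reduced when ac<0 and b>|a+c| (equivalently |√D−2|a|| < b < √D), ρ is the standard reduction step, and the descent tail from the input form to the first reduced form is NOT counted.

D = 345, ⌊√D⌋ = 18
river: ρ → (6,9,-11)
river: ρ → (-11,13,4)
river: ρ → (4,11,-14)
river: ρ → (-14,17,1)
river: ρ → (1,17,-14)
river: ρ → (-14,11,4)
river: ρ → (4,13,-11)
river: ρ → (-11,9,6)
river: ρ → (6,15,-5)
river: ρ → (-5,15,6)
ρ-cycle length = 10 (tail of 0 descent steps not counted)

10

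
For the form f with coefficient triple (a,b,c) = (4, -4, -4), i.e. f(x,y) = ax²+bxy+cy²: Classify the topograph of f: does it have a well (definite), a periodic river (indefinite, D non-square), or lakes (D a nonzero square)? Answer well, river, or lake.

D = b²−4ac = (-4)² − 4·4·(-4) = 80
D > 0 non-square ⇒ indefinite ⇒ periodic river

river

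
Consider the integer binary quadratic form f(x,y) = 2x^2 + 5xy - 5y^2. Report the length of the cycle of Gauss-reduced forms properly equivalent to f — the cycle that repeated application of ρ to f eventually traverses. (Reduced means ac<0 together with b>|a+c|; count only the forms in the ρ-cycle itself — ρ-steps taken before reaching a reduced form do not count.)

D = 65, ⌊√D⌋ = 8
river: ρ → (-5,5,2)
river: ρ → (2,7,-2)
river: ρ → (-2,5,5)
river: ρ → (5,5,-2)
river: ρ → (-2,7,2)
river: ρ → (2,5,-5)
ρ-cycle length = 6 (tail of 0 descent steps not counted)

6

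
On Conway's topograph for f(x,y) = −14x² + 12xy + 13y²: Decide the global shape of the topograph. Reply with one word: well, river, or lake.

D = b²−4ac = 12² − 4·(-14)·13 = 872
D > 0 non-square ⇒ indefinite ⇒ periodic river

river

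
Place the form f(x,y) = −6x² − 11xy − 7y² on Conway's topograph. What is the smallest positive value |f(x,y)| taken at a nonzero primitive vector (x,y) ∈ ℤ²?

translate: b→-1 (≡11 mod 12), so (6,11,7)→(6,-1,2)
flip: (6,-1,2)→(2,1,6)
reduced (well bottom): (2,1,6) with a≤c, −a<b≤a
well minimum |f| = |-2| = 2 (negative-definite)

2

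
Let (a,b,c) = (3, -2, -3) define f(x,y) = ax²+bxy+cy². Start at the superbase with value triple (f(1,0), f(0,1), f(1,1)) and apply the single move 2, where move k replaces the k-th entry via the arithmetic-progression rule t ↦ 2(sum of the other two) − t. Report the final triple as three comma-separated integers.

start (3,-3,-2) = (f(1,0),f(0,1),f(1,1))
replace slot 2: 2·(3+(-2)) − (-3) = 5 → (3,5,-2)

3,5,-2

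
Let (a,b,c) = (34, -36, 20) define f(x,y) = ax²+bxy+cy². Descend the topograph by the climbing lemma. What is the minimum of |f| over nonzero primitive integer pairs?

translate: b→32 (≡-36 mod 68), so (34,-36,20)→(34,32,18)
flip: (34,32,18)→(18,-32,34)
translate: b→4 (≡-32 mod 36), so (18,-32,34)→(18,4,20)
reduced (well bottom): (18,4,20) with a≤c, −a<b≤a
well minimum = a = 18

18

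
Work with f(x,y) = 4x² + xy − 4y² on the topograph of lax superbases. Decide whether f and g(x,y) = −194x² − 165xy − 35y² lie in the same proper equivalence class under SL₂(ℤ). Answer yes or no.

D₁ = 65, D₂ = 65
river cycle of f (length 6): (-4, 7, 1), (1, 7, -4), (-4, 1, 4), (4, 7, -1), (-1, 7, 4), (4, 1, -4)
river cycle of g (length 6): (-4, 7, 1), (1, 7, -4), (-4, 1, 4), (4, 7, -1), (-1, 7, 4), (4, 1, -4)
cycles coincide ⇒ equivalent

yes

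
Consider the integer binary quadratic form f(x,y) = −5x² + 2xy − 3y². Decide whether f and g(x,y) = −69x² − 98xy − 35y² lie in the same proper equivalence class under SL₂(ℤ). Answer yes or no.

D₁ = -56, D₂ = -56
f is negative-definite; reduce −f:
−f: flip: (5,-2,3)→(3,2,5)
−f: reduced (well bottom): (3,2,5) with a≤c, −a<b≤a
flip sign back: reduced form of f is (-3,-2,-5)
g is negative-definite; reduce −g:
−g: translate: b→-40 (≡98 mod 138), so (69,98,35)→(69,-40,6)
−g: flip: (69,-40,6)→(6,40,69)
−g: translate: b→4 (≡40 mod 12), so (6,40,69)→(6,4,3)
−g: flip: (6,4,3)→(3,-4,6)
−g: translate: b→2 (≡-4 mod 6), so (3,-4,6)→(3,2,5)
−g: reduced (well bottom): (3,2,5) with a≤c, −a<b≤a
flip sign back: reduced form of g is (-3,-2,-5)
reduced forms (-3, -2, -5) vs (-3, -2, -5) ⇒ equivalent

yes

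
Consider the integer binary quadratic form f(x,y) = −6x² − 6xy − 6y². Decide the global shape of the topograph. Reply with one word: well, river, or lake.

D = b²−4ac = (-6)² − 4·(-6)·(-6) = -108
D < 0 ⇒ definite ⇒ every region one sign ⇒ single well

well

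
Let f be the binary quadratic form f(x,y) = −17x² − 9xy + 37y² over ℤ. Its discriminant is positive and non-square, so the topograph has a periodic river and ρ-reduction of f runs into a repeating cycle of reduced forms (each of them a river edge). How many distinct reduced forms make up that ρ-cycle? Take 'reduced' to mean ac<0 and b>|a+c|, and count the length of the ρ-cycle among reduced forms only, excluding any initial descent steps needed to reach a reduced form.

D = 2597, ⌊√D⌋ = 50
descent: ρ → (37,9,-17)
descent: ρ → (-17,25,29)  [lands on river]
river: ρ → (29,33,-13)
river: ρ → (-13,45,11)
river: ρ → (11,43,-17)
ρ-cycle length = 4 (tail of 2 descent steps not counted)

4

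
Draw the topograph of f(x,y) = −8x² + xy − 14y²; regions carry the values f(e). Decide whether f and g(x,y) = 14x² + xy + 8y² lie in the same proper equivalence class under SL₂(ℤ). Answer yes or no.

D₁ = -447, D₂ = -447
f is negative-definite; reduce −f:
−f: reduced (well bottom): (8,-1,14) with a≤c, −a<b≤a
flip sign back: reduced form of f is (-8,1,-14)
g: flip: (14,1,8)→(8,-1,14)
g: reduced (well bottom): (8,-1,14) with a≤c, −a<b≤a
reduced forms (-8, 1, -14) vs (8, -1, 14) ⇒ inequivalent

no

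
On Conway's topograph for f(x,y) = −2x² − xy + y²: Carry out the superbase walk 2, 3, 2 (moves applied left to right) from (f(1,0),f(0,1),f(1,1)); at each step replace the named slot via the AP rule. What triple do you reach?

start (-2,1,-2) = (f(1,0),f(0,1),f(1,1))
replace slot 2: 2·((-2)+(-2)) − 1 = -9 → (-2,-9,-2)
replace slot 3: 2·((-2)+(-9)) − (-2) = -20 → (-2,-9,-20)
replace slot 2: 2·((-2)+(-20)) − (-9) = -35 → (-2,-35,-20)

-2,-35,-20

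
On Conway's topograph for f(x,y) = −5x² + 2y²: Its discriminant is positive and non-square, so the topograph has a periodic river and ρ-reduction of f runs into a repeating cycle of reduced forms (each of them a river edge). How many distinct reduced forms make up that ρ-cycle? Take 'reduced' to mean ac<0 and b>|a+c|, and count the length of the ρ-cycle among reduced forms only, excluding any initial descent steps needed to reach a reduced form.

D = 40, ⌊√D⌋ = 6
descent: ρ → (2,4,-3)  [lands on river]
river: ρ → (-3,2,3)
river: ρ → (3,4,-2)
river: ρ → (-2,4,3)
river: ρ → (3,2,-3)
river: ρ → (-3,4,2)
ρ-cycle length = 6 (tail of 1 descent step not counted)

6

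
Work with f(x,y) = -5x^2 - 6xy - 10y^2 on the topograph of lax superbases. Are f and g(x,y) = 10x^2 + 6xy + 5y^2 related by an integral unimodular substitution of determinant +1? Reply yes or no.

D₁ = -164, D₂ = -164
f is negative-definite; reduce −f:
−f: translate: b→-4 (≡6 mod 10), so (5,6,10)→(5,-4,9)
−f: reduced (well bottom): (5,-4,9) with a≤c, −a<b≤a
flip sign back: reduced form of f is (-5,4,-9)
g: flip: (10,6,5)→(5,-6,10)
g: translate: b→4 (≡-6 mod 10), so (5,-6,10)→(5,4,9)
g: reduced (well bottom): (5,4,9) with a≤c, −a<b≤a
reduced forms (-5, 4, -9) vs (5, 4, 9) ⇒ inequivalent

no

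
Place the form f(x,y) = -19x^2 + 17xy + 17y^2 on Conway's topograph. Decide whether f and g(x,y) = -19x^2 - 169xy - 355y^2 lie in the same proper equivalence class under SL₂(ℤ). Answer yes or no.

D₁ = 1581, D₂ = 1581
river cycle of f (length 6): (17, 17, -19), (-19, 21, 15), (15, 39, -1), (-1, 39, 15), (15, 21, -19), (-19, 17, 17)
river cycle of g (length 6): (-19, 21, 15), (15, 39, -1), (-1, 39, 15), (15, 21, -19), (-19, 17, 17), (17, 17, -19)
cycles coincide ⇒ equivalent

yes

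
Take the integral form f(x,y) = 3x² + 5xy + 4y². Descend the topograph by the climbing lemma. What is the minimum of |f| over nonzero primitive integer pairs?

translate: b→-1 (≡5 mod 6), so (3,5,4)→(3,-1,2)
flip: (3,-1,2)→(2,1,3)
reduced (well bottom): (2,1,3) with a≤c, −a<b≤a
well minimum = a = 2

2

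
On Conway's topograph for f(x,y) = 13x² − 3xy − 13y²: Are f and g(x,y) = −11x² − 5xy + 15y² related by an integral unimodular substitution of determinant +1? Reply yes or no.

D₁ = 685, D₂ = 685
river cycle of f (length 10): (-13, 3, 13), (13, 23, -3), (-3, 25, 5), (5, 25, -3), (-3, 23, 13), (13, 3, -13), (-13, 23, 3), (3, 25, -5), (-5, 25, 3), (3, 23, -13)
river cycle of g (length 14): (15, 5, -11), (-11, 17, 9), (9, 19, -9), (-9, 17, 11), (11, 5, -15), (-15, 25, 1), (1, 25, -15), (-15, 5, 11), (11, 17, -9), (-9, 19, 9), … (4 more)
cycles differ ⇒ inequivalent

no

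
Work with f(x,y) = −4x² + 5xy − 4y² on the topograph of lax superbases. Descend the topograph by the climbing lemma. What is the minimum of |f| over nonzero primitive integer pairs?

translate: b→3 (≡-5 mod 8), so (4,-5,4)→(4,3,3)
flip: (4,3,3)→(3,-3,4)
translate: b→3 (≡-3 mod 6), so (3,-3,4)→(3,3,4)
reduced (well bottom): (3,3,4) with a≤c, −a<b≤a
well minimum |f| = |-3| = 3 (negative-definite)

3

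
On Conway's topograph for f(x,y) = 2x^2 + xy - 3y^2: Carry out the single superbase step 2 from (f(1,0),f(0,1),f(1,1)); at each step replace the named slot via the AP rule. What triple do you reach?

start (2,-3,0) = (f(1,0),f(0,1),f(1,1))
replace slot 2: 2·(2+0) − (-3) = 7 → (2,7,0)

2,7,0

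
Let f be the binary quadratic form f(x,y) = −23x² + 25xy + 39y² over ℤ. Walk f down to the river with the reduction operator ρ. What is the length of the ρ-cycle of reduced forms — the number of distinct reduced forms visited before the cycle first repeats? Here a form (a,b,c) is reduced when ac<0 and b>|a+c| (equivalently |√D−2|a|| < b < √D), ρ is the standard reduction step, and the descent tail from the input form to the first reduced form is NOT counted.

D = 4213, ⌊√D⌋ = 64
river: ρ → (39,53,-9)
river: ρ → (-9,55,33)
river: ρ → (33,11,-31)
river: ρ → (-31,51,13)
river: ρ → (13,53,-27)
river: ρ → (-27,55,11)
river: ρ → (11,55,-27)
river: ρ → (-27,53,13)
river: ρ → (13,51,-31)
river: ρ → (-31,11,33)
river: ρ → (33,55,-9)
river: ρ → (-9,53,39)
river: ρ → (39,25,-23)
river: ρ → (-23,21,41)
river: ρ → (41,61,-3)
river: ρ → (-3,59,61)
river: ρ → (61,63,-1)
river: ρ → (-1,63,61)
river: ρ → (61,59,-3)
river: ρ → (-3,61,41)
river: ρ → (41,21,-23)
river: ρ → (-23,25,39)
ρ-cycle length = 22 (tail of 0 descent steps not counted)

22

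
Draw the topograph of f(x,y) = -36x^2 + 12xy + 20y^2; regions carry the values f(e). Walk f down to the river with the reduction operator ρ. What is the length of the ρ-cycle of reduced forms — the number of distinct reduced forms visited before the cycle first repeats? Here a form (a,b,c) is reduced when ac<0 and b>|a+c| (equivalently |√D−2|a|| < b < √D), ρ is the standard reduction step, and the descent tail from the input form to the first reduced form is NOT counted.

D = 3024, ⌊√D⌋ = 54
descent: ρ → (20,28,-28)  [lands on river]
river: ρ → (-28,28,20)
river: ρ → (20,52,-4)
river: ρ → (-4,52,20)
ρ-cycle length = 4 (tail of 1 descent step not counted)

4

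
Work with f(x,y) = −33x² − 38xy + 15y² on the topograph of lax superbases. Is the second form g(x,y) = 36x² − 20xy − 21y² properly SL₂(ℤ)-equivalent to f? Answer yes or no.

D₁ = 3424, D₂ = 3424
river cycle of f (length 26): (15, 38, -33), (-33, 28, 20), (20, 52, -9), (-9, 56, 8), (8, 56, -9), (-9, 52, 20), (20, 28, -33), (-33, 38, 15), (15, 52, -12), (-12, 44, 31), … (16 more)
river cycle of g (length 26): (-21, 20, 36), (36, 52, -5), (-5, 58, 3), (3, 56, -24), (-24, 40, 19), (19, 36, -28), (-28, 20, 27), (27, 34, -21), (-21, 50, 11), (11, 38, -45), … (16 more)
cycles differ ⇒ inequivalent

no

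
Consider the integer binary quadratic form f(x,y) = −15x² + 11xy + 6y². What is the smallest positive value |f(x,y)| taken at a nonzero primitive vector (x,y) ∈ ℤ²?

river: ρ → (6,13,-13)
river: ρ → (-13,13,6)
river: ρ → (6,11,-15)
river: ρ → (-15,19,2)
river: ρ → (2,21,-5)
river: ρ → (-5,19,6)
river: ρ → (6,17,-8)
river: ρ → (-8,15,8)
river: ρ → (8,17,-6)
river: ρ → (-6,19,5)
river: ρ → (5,21,-2)
river: ρ → (-2,19,15)
river: ρ → (15,11,-6)
river: ρ → (-6,13,13)
river: ρ → (13,13,-6)
river: ρ → (-6,11,15)
river: ρ → (15,19,-2)
river: ρ → (-2,21,5)
river: ρ → (5,19,-6)
river: ρ → (-6,17,8)
river: ρ → (8,15,-8)
river: ρ → (-8,17,6)
river: ρ → (6,19,-5)
river: ρ → (-5,21,2)
river: ρ → (2,19,-15)
river: ρ → (-15,11,6)
closes: descent 0, river 26
min |a| on river = 2

2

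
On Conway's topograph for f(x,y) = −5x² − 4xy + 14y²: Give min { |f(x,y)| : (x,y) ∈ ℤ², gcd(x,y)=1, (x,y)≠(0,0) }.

descent: ρ → (14,4,-5)
descent: ρ → (-5,16,2)  [lands on river]
river: ρ → (2,16,-5)
river: ρ → (-5,14,5)
river: ρ → (5,16,-2)
river: ρ → (-2,16,5)
river: ρ → (5,14,-5)
closes: descent 2, river 6
min |a| on river = 2

2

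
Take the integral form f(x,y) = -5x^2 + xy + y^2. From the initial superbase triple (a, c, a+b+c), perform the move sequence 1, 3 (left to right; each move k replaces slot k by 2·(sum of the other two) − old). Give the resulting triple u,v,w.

start (-5,1,-3) = (f(1,0),f(0,1),f(1,1))
replace slot 1: 2·(1+(-3)) − (-5) = 1 → (1,1,-3)
replace slot 3: 2·(1+1) − (-3) = 7 → (1,1,7)

1,1,7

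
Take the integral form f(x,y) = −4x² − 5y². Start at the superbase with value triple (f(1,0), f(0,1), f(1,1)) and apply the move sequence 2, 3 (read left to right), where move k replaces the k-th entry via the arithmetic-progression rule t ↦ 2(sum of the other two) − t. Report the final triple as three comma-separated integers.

start (-4,-5,-9) = (f(1,0),f(0,1),f(1,1))
replace slot 2: 2·((-4)+(-9)) − (-5) = -21 → (-4,-21,-9)
replace slot 3: 2·((-4)+(-21)) − (-9) = -41 → (-4,-21,-41)

-4,-21,-41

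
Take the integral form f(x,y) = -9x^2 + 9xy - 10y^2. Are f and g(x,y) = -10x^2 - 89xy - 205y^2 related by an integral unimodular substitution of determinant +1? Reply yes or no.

D₁ = -279, D₂ = -279
f is negative-definite; reduce −f:
−f: translate: b→9 (≡-9 mod 18), so (9,-9,10)→(9,9,10)
−f: reduced (well bottom): (9,9,10) with a≤c, −a<b≤a
flip sign back: reduced form of f is (-9,-9,-10)
g is negative-definite; reduce −g:
−g: translate: b→9 (≡89 mod 20), so (10,89,205)→(10,9,9)
−g: flip: (10,9,9)→(9,-9,10)
−g: translate: b→9 (≡-9 mod 18), so (9,-9,10)→(9,9,10)
−g: reduced (well bottom): (9,9,10) with a≤c, −a<b≤a
flip sign back: reduced form of g is (-9,-9,-10)
reduced forms (-9, -9, -10) vs (-9, -9, -10) ⇒ equivalent

yes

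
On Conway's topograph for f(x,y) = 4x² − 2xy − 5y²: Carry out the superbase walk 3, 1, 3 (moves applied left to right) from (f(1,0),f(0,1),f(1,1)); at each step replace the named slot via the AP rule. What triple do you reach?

start (4,-5,-3) = (f(1,0),f(0,1),f(1,1))
replace slot 3: 2·(4+(-5)) − (-3) = 1 → (4,-5,1)
replace slot 1: 2·((-5)+1) − 4 = -12 → (-12,-5,1)
replace slot 3: 2·((-12)+(-5)) − 1 = -35 → (-12,-5,-35)

-12,-5,-35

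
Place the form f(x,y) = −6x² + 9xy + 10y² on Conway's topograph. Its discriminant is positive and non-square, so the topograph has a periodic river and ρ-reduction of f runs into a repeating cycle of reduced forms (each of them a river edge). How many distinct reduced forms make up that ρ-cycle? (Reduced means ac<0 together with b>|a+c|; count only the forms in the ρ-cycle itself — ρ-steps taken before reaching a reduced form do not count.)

D = 321, ⌊√D⌋ = 17
river: ρ → (10,11,-5)
river: ρ → (-5,9,12)
river: ρ → (12,15,-2)
river: ρ → (-2,17,4)
river: ρ → (4,15,-6)
river: ρ → (-6,9,10)
ρ-cycle length = 6 (tail of 0 descent steps not counted)

6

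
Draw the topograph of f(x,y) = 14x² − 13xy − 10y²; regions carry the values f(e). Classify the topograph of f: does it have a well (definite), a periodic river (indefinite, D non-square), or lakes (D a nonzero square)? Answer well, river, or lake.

D = b²−4ac = (-13)² − 4·14·(-10) = 729
D = 27² is a perfect square ⇒ form factors over ℤ ⇒ lakes

lake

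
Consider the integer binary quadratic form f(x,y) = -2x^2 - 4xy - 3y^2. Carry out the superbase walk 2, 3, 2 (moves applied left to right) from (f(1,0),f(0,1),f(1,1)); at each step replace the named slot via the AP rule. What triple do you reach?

start (-2,-3,-9) = (f(1,0),f(0,1),f(1,1))
replace slot 2: 2·((-2)+(-9)) − (-3) = -19 → (-2,-19,-9)
replace slot 3: 2·((-2)+(-19)) − (-9) = -33 → (-2,-19,-33)
replace slot 2: 2·((-2)+(-33)) − (-19) = -51 → (-2,-51,-33)

-2,-51,-33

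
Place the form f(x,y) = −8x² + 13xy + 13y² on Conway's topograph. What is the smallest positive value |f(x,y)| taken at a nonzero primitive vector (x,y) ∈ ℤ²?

river: ρ → (13,13,-8)
river: ρ → (-8,19,7)
river: ρ → (7,23,-2)
river: ρ → (-2,21,18)
river: ρ → (18,15,-5)
river: ρ → (-5,15,18)
river: ρ → (18,21,-2)
river: ρ → (-2,23,7)
river: ρ → (7,19,-8)
river: ρ → (-8,13,13)
closes: descent 0, river 10
min |a| on river = 2

2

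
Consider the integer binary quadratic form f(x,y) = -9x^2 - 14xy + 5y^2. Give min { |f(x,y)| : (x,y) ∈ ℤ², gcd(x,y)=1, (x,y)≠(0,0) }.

descent: ρ → (5,14,-9)  [lands on river]
river: ρ → (-9,4,10)
river: ρ → (10,16,-3)
river: ρ → (-3,14,15)
river: ρ → (15,16,-2)
river: ρ → (-2,16,15)
river: ρ → (15,14,-3)
river: ρ → (-3,16,10)
river: ρ → (10,4,-9)
river: ρ → (-9,14,5)
river: ρ → (5,16,-6)
river: ρ → (-6,8,13)
river: ρ → (13,18,-1)
river: ρ → (-1,18,13)
river: ρ → (13,8,-6)
river: ρ → (-6,16,5)
closes: descent 1, river 16
min |a| on river = 1

1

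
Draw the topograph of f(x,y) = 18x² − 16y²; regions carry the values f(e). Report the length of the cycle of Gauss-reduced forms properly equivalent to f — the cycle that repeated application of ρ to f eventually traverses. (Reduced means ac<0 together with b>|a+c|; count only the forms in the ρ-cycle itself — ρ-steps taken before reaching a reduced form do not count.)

D = 1152, ⌊√D⌋ = 33
descent: ρ → (-16,32,2)  [lands on river]
river: ρ → (2,32,-16)
ρ-cycle length = 2 (tail of 1 descent step not counted)

2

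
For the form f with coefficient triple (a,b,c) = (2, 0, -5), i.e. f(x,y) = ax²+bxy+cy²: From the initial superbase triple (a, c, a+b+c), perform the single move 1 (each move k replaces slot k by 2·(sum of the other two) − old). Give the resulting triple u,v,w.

start (2,-5,-3) = (f(1,0),f(0,1),f(1,1))
replace slot 1: 2·((-5)+(-3)) − 2 = -18 → (-18,-5,-3)

-18,-5,-3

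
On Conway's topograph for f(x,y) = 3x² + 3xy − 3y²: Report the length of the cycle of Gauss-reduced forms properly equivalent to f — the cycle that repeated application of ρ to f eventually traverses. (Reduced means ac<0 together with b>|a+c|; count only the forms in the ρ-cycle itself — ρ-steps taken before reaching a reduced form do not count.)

D = 45, ⌊√D⌋ = 6
river: ρ → (-3,3,3)
river: ρ → (3,3,-3)
ρ-cycle length = 2 (tail of 0 descent steps not counted)

2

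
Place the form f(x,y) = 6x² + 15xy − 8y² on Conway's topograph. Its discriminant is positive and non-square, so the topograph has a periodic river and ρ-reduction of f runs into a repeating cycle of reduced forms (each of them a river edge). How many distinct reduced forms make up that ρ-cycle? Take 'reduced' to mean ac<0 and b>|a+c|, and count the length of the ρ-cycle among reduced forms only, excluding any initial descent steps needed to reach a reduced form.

D = 417, ⌊√D⌋ = 20
river: ρ → (-8,17,4)
river: ρ → (4,15,-12)
river: ρ → (-12,9,7)
river: ρ → (7,19,-2)
river: ρ → (-2,17,16)
river: ρ → (16,15,-3)
river: ρ → (-3,15,16)
river: ρ → (16,17,-2)
river: ρ → (-2,19,7)
river: ρ → (7,9,-12)
river: ρ → (-12,15,4)
river: ρ → (4,17,-8)
river: ρ → (-8,15,6)
river: ρ → (6,9,-14)
river: ρ → (-14,19,1)
river: ρ → (1,19,-14)
river: ρ → (-14,9,6)
river: ρ → (6,15,-8)
ρ-cycle length = 18 (tail of 0 descent steps not counted)

18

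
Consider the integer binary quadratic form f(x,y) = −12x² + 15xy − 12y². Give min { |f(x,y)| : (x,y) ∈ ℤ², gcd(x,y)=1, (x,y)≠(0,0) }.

translate: b→9 (≡-15 mod 24), so (12,-15,12)→(12,9,9)
flip: (12,9,9)→(9,-9,12)
translate: b→9 (≡-9 mod 18), so (9,-9,12)→(9,9,12)
reduced (well bottom): (9,9,12) with a≤c, −a<b≤a
well minimum |f| = |-9| = 9 (negative-definite)

9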